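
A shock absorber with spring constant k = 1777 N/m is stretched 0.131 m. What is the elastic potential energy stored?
PE = ½kx² = ½(1777)(0.131)² = 15.25 J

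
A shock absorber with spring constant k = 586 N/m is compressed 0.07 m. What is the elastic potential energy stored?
PE = ½kx² = ½(586)(0.07)² = 1.436 J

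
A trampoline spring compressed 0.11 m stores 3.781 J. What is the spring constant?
k = 2·PE/x² = 2·3.781/(0.11)² = 625.0 N/m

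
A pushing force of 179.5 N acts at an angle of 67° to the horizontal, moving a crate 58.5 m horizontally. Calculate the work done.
W = F·d·cosθ = (179.5)(58.5)cos(67°) = 4103 J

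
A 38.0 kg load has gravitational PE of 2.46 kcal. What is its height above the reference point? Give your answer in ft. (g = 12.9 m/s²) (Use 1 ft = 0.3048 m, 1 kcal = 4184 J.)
Convert to SI: m = 38.0 kg, PE = 10292.6 J
h = PE/(mg) = 10292.6/(38.0·12.9) = 20.9968 m = 68.89 ft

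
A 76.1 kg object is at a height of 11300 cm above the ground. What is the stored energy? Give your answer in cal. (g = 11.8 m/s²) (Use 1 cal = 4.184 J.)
Convert to SI: m = 76.1 kg, h = 113.0 m
PE = mgh = (76.1)(11.8)(113.0) = 101472 J = 24250 cal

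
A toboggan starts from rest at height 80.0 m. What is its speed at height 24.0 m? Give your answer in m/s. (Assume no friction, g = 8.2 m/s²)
mgh₁ = mgh₂ + ½mv² ⇒ v = √(2g(h₁−h₂)) = √(2·8.2·56.0) = 30.31 m/s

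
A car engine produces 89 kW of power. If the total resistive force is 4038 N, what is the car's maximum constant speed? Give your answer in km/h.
P = Fv ⇒ v = P/F = 89000 W/4038.0 N = 22.0406 m/s = 79.35 km/h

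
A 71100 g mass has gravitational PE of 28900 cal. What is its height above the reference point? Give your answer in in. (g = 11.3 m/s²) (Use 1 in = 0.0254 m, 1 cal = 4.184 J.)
Convert to SI: m = 71.1 kg, PE = 120918 J
h = PE/(mg) = 120918/(71.1·11.3) = 150.502 m = 5925 in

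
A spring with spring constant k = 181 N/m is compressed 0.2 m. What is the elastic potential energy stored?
PE = ½kx² = ½(181)(0.2)² = 3.62 J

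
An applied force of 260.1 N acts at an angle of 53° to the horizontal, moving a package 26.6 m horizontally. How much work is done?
W = F·d·cosθ = (260.1)(26.6)cos(53°) = 4164 J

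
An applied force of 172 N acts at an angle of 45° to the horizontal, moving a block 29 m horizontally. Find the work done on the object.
W = F·d·cosθ = (172)(29)cos(45°) = 3527 J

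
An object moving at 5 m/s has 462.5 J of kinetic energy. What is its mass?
m = 2·KE/v² = 2·462.5/(5)² = 37.0 kg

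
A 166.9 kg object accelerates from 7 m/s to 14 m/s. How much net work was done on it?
W = ΔKE = ½m(v₂² − v₁²) = ½(166.9)(14² − 7²) = 12267.15 J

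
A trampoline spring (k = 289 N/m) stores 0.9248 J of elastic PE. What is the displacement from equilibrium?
x = √(2·PE/k) = √(2·0.9248/289) = 0.08 m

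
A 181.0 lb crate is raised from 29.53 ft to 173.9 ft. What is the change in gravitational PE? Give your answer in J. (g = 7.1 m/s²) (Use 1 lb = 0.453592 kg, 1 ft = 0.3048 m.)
Convert to SI: m = 82.1002 kg, Δh = 44.004 m
ΔPE = mgΔh = (82.1002)(7.1)(44.004) = 25650 J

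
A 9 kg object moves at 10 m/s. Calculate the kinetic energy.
KE = ½mv² = ½(9)(10)² = 450.0 J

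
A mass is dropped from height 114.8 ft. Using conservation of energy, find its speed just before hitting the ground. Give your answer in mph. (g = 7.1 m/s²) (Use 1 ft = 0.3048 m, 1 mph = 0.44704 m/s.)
Convert to SI: h = 34.991 m
mgh = ½mv² ⇒ v = √(2gh) = √(2·7.1·34.991) = 22.2906 m/s = 49.86 mph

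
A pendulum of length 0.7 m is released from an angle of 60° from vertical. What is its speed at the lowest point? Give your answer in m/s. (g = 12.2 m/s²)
h = L(1 − cosθ) = 0.7(1 − cos60°) = 0.35 m
v = √(2gh) = √(2·12.2·0.35) = 2.922 m/s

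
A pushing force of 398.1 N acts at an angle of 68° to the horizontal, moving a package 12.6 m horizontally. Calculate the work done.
W = F·d·cosθ = (398.1)(12.6)cos(68°) = 1879 J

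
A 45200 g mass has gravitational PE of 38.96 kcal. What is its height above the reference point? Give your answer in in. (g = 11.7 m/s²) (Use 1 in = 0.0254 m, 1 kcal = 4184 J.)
Convert to SI: m = 45.2 kg, PE = 163009 J
h = PE/(mg) = 163009/(45.2·11.7) = 308.238 m = 12140 in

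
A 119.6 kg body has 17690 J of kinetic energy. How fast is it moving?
v = √(2·KE/m) = √(2·17690/119.6) = 17.2 m/s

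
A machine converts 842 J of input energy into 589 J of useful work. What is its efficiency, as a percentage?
η = W_out/W_in = 589/842 = 69.95%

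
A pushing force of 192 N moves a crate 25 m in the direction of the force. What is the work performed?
W = F·d = (192)(25) = 4800 J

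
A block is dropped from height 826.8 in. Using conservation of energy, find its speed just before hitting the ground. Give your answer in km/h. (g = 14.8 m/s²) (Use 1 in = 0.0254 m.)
Convert to SI: h = 21.0007 m
mgh = ½mv² ⇒ v = √(2gh) = √(2·14.8·21.0007) = 24.9323 m/s = 89.76 km/h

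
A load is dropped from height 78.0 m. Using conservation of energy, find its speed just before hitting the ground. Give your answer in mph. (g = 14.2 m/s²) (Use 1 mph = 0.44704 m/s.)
mgh = ½mv² ⇒ v = √(2gh) = √(2·14.2·78.0) = 47.0659 m/s = 105.3 mph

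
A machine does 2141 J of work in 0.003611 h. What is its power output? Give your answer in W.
Convert to SI: W = 2141.0 J, t = 12.9996 s
P = W/t = 2141.0/12.9996 = 164.7 W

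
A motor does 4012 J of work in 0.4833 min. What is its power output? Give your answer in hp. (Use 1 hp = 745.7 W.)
Convert to SI: W = 4012.0 J, t = 28.998 s
P = W/t = 4012.0/28.998 = 138.354 W = 0.1855 hp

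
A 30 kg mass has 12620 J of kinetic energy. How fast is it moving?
v = √(2·KE/m) = √(2·12620/30) = 29.01 m/s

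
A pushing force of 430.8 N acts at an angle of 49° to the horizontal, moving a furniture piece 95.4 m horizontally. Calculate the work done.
W = F·d·cosθ = (430.8)(95.4)cos(49°) = 26960 J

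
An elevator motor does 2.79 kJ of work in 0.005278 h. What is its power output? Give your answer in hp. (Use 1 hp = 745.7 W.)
Convert to SI: W = 2790.0 J, t = 19.0008 s
P = W/t = 2790.0/19.0008 = 146.836 W = 0.1969 hp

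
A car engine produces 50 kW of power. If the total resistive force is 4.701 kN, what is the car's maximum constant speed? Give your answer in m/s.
Convert to SI: F = 4701.0 N
P = Fv ⇒ v = P/F = 50000 W/4701.0 N = 10.64 m/s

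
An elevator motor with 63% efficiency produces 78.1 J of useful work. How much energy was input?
W_in = W_out/η = 78.1/0.63 = 124.0 J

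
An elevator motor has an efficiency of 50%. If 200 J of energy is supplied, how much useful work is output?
W_out = η·W_in = 0.5·200 = 100.0 J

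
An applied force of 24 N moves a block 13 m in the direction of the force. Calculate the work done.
W = F·d = (24)(13) = 312.0 J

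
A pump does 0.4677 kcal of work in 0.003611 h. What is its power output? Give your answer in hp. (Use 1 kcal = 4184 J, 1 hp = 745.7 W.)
Convert to SI: W = 1956.86 J, t = 12.9996 s
P = W/t = 1956.86/12.9996 = 150.532 W = 0.2019 hp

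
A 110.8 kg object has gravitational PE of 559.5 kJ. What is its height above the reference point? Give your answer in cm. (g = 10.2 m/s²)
Convert to SI: m = 110.8 kg, PE = 559500 J
h = PE/(mg) = 559500/(110.8·10.2) = 495.063 m = 49510 cm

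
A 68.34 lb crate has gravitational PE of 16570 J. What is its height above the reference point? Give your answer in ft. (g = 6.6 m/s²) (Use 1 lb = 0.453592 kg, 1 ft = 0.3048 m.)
Convert to SI: m = 30.9985 kg, PE = 16570.0 J
h = PE/(mg) = 16570.0/(30.9985·6.6) = 80.9913 m = 265.7 ft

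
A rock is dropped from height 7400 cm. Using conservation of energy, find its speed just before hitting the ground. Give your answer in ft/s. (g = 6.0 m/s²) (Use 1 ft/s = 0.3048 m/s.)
Convert to SI: h = 74.0 m
mgh = ½mv² ⇒ v = √(2gh) = √(2·6.0·74.0) = 29.7993 m/s = 97.77 ft/s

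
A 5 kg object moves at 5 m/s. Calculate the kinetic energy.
KE = ½mv² = ½(5)(5)² = 62.5 J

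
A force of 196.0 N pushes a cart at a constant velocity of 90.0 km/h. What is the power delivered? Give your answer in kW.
Convert to SI: F = 196.0 N, v = 25.0 m/s
P = Fv = (196.0)(25.0) = 4900.0 W = 4.9 kW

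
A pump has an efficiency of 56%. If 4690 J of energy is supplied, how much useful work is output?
W_out = η·W_in = 0.56·4690 = 2626.4 J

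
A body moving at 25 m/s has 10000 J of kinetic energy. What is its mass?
m = 2·KE/v² = 2·10000/(25)² = 32.0 kg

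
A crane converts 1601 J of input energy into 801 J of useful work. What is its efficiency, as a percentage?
η = W_out/W_in = 801/1601 = 50.03%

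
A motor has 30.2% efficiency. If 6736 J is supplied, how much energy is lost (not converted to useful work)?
W_lost = W_in(1 − η) = 6736·(1 − 0.302) = 4702 J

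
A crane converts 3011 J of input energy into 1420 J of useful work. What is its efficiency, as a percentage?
η = W_out/W_in = 1420/3011 = 47.16%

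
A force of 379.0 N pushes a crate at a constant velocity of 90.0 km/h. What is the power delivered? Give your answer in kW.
Convert to SI: F = 379.0 N, v = 25.0 m/s
P = Fv = (379.0)(25.0) = 9475.0 W = 9.475 kW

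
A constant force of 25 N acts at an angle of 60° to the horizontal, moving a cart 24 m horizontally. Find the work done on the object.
W = F·d·cosθ = (25)(24)cos(60°) = 300.0 J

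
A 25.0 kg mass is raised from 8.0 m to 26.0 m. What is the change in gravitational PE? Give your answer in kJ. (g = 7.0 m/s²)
ΔPE = mgΔh = (25.0)(7.0)(18.0) = 3150.0 J = 3.15 kJ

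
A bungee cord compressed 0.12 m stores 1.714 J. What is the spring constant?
k = 2·PE/x² = 2·1.714/(0.12)² = 238.1 N/m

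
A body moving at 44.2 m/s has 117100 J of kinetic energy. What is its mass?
m = 2·KE/v² = 2·117100/(44.2)² = 119.9 kg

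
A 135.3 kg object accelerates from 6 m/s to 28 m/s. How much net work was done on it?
W = ΔKE = ½m(v₂² − v₁²) = ½(135.3)(28² − 6²) = 50602.2 J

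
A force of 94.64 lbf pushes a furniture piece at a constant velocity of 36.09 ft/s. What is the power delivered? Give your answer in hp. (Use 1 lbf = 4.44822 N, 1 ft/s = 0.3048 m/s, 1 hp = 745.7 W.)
Convert to SI: F = 420.98 N, v = 11.0002 m/s
P = Fv = (420.98)(11.0002) = 4630.87 W = 6.21 hp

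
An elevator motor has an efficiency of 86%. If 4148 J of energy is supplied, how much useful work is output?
W_out = η·W_in = 0.86·4148 = 3567.28 J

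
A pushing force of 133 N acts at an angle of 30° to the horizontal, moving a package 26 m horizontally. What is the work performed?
W = F·d·cosθ = (133)(26)cos(30°) = 2995 J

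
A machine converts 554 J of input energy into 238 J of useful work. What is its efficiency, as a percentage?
η = W_out/W_in = 238/554 = 42.96%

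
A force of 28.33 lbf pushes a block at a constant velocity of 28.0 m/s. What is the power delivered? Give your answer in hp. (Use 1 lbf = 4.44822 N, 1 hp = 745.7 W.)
Convert to SI: F = 126.018 N, v = 28.0 m/s
P = Fv = (126.018)(28.0) = 3528.51 W = 4.732 hp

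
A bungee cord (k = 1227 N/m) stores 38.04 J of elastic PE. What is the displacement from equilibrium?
x = √(2·PE/k) = √(2·38.04/1227) = 0.249 m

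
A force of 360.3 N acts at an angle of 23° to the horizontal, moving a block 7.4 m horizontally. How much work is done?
W = F·d·cosθ = (360.3)(7.4)cos(23°) = 2454 J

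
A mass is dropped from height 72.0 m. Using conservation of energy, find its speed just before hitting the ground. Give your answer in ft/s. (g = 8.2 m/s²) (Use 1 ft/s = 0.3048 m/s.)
mgh = ½mv² ⇒ v = √(2gh) = √(2·8.2·72.0) = 34.3628 m/s = 112.7 ft/s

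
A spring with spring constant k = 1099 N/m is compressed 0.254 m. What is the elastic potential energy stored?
PE = ½kx² = ½(1099)(0.254)² = 35.45 J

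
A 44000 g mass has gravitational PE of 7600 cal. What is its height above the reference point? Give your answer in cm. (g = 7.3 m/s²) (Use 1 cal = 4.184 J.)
Convert to SI: m = 44.0 kg, PE = 31798.4 J
h = PE/(mg) = 31798.4/(44.0·7.3) = 98.9988 m = 9900 cm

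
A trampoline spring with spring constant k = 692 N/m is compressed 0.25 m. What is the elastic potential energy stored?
PE = ½kx² = ½(692)(0.25)² = 21.63 J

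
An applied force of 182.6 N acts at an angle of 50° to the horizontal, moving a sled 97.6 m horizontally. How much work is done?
W = F·d·cosθ = (182.6)(97.6)cos(50°) = 11460 J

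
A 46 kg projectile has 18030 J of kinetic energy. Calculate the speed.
v = √(2·KE/m) = √(2·18030/46) = 28.0 m/s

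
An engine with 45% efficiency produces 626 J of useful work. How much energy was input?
W_in = W_out/η = 626/0.45 = 1391 J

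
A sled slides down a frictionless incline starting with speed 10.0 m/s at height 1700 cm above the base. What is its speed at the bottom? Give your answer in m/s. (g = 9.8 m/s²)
Convert to SI: v₀ = 10.0 m/s, h = 17.0 m
½mv₀² + mgh = ½mv² ⇒ v = √(v₀² + 2gh) = √(10.0² + 2·9.8·17.0) = 20.81 m/s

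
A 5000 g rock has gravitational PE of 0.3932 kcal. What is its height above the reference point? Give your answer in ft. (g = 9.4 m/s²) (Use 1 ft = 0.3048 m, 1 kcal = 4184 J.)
Convert to SI: m = 5.0 kg, PE = 1645.15 J
h = PE/(mg) = 1645.15/(5.0·9.4) = 35.0032 m = 114.8 ft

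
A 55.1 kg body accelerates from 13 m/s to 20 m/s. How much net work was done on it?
W = ΔKE = ½m(v₂² − v₁²) = ½(55.1)(20² − 13²) = 6364.05 J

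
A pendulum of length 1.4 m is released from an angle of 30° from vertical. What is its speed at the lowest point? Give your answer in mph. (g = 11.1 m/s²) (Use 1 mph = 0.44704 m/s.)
h = L(1 − cosθ) = 1.4(1 − cos30°) = 0.187564 m
v = √(2gh) = √(2·11.1·0.187564) = 2.04057 m/s = 4.565 mph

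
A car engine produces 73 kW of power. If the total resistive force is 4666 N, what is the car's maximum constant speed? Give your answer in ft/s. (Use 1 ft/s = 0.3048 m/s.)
P = Fv ⇒ v = P/F = 73000 W/4666.0 N = 15.6451 m/s = 51.33 ft/s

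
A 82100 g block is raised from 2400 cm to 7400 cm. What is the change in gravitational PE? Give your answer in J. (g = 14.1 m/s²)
Convert to SI: m = 82.1 kg, Δh = 50.0 m
ΔPE = mgΔh = (82.1)(14.1)(50.0) = 57880 J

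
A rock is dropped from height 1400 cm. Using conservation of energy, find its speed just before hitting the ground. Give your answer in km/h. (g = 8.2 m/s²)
Convert to SI: h = 14.0 m
mgh = ½mv² ⇒ v = √(2gh) = √(2·8.2·14.0) = 15.1526 m/s = 54.55 km/h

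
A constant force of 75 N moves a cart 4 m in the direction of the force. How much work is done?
W = F·d = (75)(4) = 300.0 J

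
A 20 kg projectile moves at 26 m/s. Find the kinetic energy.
KE = ½mv² = ½(20)(26)² = 6760.0 J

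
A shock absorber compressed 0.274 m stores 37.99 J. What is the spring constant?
k = 2·PE/x² = 2·37.99/(0.274)² = 1012 N/m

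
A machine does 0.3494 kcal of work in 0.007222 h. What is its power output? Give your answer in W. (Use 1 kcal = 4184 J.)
Convert to SI: W = 1461.89 J, t = 25.9992 s
P = W/t = 1461.89/25.9992 = 56.23 W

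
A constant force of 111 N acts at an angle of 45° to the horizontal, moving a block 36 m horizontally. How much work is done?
W = F·d·cosθ = (111)(36)cos(45°) = 2826 J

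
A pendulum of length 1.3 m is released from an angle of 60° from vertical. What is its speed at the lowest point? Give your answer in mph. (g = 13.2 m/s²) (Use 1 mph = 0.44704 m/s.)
h = L(1 − cosθ) = 1.3(1 − cos60°) = 0.65 m
v = √(2gh) = √(2·13.2·0.65) = 4.14246 m/s = 9.266 mph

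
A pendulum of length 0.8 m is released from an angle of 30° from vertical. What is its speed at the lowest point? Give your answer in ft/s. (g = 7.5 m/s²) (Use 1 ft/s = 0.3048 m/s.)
h = L(1 − cosθ) = 0.8(1 − cos30°) = 0.10718 m
v = √(2gh) = √(2·7.5·0.10718) = 1.26795 m/s = 4.16 ft/s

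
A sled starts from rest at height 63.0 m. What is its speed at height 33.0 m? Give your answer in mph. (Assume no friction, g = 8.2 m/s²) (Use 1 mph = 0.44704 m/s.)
mgh₁ = mgh₂ + ½mv² ⇒ v = √(2g(h₁−h₂)) = √(2·8.2·30.0) = 22.1811 m/s = 49.62 mph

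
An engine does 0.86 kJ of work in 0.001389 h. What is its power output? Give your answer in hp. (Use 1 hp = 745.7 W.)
Convert to SI: W = 860.0 J, t = 5.0004 s
P = W/t = 860.0/5.0004 = 171.986 W = 0.2306 hp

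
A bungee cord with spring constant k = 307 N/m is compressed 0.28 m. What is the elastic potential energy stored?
PE = ½kx² = ½(307)(0.28)² = 12.03 J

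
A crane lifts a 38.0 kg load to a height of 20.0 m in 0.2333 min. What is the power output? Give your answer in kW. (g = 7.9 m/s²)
Convert to SI: m = 38.0 kg, h = 20.0 m, t = 13.998 s
P = mgh/t = (38.0)(7.9)(20.0)/13.998 = 428.918 W = 0.4289 kW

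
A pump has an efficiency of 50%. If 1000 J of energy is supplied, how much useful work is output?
W_out = η·W_in = 0.5·1000 = 500.0 J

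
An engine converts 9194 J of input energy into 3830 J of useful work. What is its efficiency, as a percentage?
η = W_out/W_in = 3830/9194 = 41.66%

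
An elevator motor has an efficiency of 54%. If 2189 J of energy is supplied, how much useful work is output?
W_out = η·W_in = 0.54·2189 = 1182.06 J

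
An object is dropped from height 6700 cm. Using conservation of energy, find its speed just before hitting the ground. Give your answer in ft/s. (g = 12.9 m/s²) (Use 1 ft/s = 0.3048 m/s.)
Convert to SI: h = 67.0 m
mgh = ½mv² ⇒ v = √(2gh) = √(2·12.9·67.0) = 41.5764 m/s = 136.4 ft/s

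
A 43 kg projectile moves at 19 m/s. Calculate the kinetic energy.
KE = ½mv² = ½(43)(19)² = 7761.5 J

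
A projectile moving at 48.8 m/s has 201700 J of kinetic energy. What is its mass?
m = 2·KE/v² = 2·201700/(48.8)² = 169.4 kg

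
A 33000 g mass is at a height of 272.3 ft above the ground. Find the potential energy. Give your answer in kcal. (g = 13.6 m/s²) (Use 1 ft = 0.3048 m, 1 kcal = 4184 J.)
Convert to SI: m = 33.0 kg, h = 82.997 m
PE = mgh = (33.0)(13.6)(82.997) = 37249.1 J = 8.903 kcal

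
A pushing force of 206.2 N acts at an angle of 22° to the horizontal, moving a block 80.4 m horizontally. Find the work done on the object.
W = F·d·cosθ = (206.2)(80.4)cos(22°) = 15370 J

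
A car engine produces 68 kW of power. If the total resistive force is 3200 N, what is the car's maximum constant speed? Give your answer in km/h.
P = Fv ⇒ v = P/F = 68000 W/3200.0 N = 21.25 m/s = 76.5 km/h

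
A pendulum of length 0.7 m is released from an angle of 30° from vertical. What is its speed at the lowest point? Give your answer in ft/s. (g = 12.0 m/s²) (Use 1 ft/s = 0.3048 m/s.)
h = L(1 − cosθ) = 0.7(1 − cos30°) = 0.0937822 m
v = √(2gh) = √(2·12.0·0.0937822) = 1.50026 m/s = 4.922 ft/s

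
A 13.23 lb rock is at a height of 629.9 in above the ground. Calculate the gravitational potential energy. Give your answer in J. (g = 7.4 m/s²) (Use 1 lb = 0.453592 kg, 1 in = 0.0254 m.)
Convert to SI: m = 6.00102 kg, h = 15.9995 m
PE = mgh = (6.00102)(7.4)(15.9995) = 710.5 J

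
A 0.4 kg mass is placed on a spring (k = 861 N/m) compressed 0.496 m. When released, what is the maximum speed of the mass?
½kx² = ½mv² ⇒ v = x√(k/m) = (0.496)√(861/0.4) = 23.01 m/s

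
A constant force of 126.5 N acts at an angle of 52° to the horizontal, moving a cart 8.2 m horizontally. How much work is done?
W = F·d·cosθ = (126.5)(8.2)cos(52°) = 638.6 J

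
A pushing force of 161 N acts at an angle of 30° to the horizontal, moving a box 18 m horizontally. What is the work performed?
W = F·d·cosθ = (161)(18)cos(30°) = 2510 J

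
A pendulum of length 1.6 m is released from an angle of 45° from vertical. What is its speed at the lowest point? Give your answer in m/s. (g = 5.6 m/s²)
h = L(1 − cosθ) = 1.6(1 − cos45°) = 0.468629 m
v = √(2gh) = √(2·5.6·0.468629) = 2.291 m/s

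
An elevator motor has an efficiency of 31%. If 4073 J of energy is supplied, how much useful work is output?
W_out = η·W_in = 0.31·4073 = 1262.63 J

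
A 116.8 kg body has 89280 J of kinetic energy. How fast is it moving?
v = √(2·KE/m) = √(2·89280/116.8) = 39.1 m/s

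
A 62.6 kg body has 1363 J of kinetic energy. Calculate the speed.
v = √(2·KE/m) = √(2·1363/62.6) = 6.599 m/s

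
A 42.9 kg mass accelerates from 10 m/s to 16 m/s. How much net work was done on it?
W = ΔKE = ½m(v₂² − v₁²) = ½(42.9)(16² − 10²) = 3346.2 J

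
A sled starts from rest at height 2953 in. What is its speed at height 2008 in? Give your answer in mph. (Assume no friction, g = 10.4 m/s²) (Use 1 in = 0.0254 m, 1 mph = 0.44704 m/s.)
Convert to SI: h₁−h₂ = 24.003 m
mgh₁ = mgh₂ + ½mv² ⇒ v = √(2g(h₁−h₂)) = √(2·10.4·24.003) = 22.3442 m/s = 49.98 mph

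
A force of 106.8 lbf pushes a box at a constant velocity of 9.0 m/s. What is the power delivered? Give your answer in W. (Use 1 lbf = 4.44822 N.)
Convert to SI: F = 475.07 N, v = 9.0 m/s
P = Fv = (475.07)(9.0) = 4276 W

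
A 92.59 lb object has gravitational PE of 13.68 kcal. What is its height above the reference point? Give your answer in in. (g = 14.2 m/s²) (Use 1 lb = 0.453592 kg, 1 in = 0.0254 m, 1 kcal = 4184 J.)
Convert to SI: m = 41.9981 kg, PE = 57237.1 J
h = PE/(mg) = 57237.1/(41.9981·14.2) = 95.9754 m = 3779 in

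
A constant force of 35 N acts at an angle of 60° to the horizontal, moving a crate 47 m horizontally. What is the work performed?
W = F·d·cosθ = (35)(47)cos(60°) = 822.5 J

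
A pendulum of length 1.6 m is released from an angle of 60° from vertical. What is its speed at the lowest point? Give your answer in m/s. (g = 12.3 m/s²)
h = L(1 − cosθ) = 1.6(1 − cos60°) = 0.8 m
v = √(2gh) = √(2·12.3·0.8) = 4.436 m/s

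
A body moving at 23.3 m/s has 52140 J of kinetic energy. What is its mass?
m = 2·KE/v² = 2·52140/(23.3)² = 192.1 kg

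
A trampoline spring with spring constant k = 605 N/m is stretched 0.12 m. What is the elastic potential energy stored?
PE = ½kx² = ½(605)(0.12)² = 4.356 J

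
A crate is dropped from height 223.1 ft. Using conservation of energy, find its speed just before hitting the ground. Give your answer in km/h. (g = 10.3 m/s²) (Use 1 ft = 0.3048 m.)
Convert to SI: h = 68.0009 m
mgh = ½mv² ⇒ v = √(2gh) = √(2·10.3·68.0009) = 37.4275 m/s = 134.7 km/h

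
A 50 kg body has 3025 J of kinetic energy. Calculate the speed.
v = √(2·KE/m) = √(2·3025/50) = 11.0 m/s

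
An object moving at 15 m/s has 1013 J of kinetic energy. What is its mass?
m = 2·KE/v² = 2·1013/(15)² = 9.004 kg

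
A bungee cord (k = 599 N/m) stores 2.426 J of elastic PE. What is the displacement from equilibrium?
x = √(2·PE/k) = √(2·2.426/599) = 0.09 m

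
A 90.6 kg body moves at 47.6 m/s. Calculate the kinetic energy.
KE = ½mv² = ½(90.6)(47.6)² = 102600 J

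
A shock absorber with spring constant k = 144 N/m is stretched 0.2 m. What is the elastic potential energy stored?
PE = ½kx² = ½(144)(0.2)² = 2.88 J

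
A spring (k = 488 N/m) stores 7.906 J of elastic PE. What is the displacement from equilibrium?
x = √(2·PE/k) = √(2·7.906/488) = 0.18 m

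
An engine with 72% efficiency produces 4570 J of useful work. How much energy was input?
W_in = W_out/η = 4570/0.72 = 6347 J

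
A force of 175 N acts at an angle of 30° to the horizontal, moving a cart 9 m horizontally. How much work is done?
W = F·d·cosθ = (175)(9)cos(30°) = 1364 J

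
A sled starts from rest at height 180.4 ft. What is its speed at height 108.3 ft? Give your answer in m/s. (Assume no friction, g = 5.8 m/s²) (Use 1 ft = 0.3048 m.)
Convert to SI: h₁−h₂ = 21.9761 m
mgh₁ = mgh₂ + ½mv² ⇒ v = √(2g(h₁−h₂)) = √(2·5.8·21.9761) = 15.97 m/s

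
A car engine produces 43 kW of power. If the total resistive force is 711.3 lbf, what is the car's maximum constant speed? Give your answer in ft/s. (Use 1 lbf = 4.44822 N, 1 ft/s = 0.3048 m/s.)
Convert to SI: F = 3164.02 N
P = Fv ⇒ v = P/F = 43000 W/3164.02 N = 13.5903 m/s = 44.59 ft/s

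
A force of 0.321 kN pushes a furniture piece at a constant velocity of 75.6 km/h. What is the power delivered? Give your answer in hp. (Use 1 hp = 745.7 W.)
Convert to SI: F = 321.0 N, v = 21.0 m/s
P = Fv = (321.0)(21.0) = 6741.0 W = 9.04 hp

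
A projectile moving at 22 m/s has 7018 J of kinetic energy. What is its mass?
m = 2·KE/v² = 2·7018/(22)² = 29.0 kg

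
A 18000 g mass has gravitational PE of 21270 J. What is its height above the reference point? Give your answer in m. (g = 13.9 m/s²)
Convert to SI: m = 18.0 kg, PE = 21270.0 J
h = PE/(mg) = 21270.0/(18.0·13.9) = 85.01 m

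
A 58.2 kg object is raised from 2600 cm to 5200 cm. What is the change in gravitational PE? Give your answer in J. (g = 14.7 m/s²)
Convert to SI: m = 58.2 kg, Δh = 26.0 m
ΔPE = mgΔh = (58.2)(14.7)(26.0) = 22240 J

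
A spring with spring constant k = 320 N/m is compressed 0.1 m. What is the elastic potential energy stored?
PE = ½kx² = ½(320)(0.1)² = 1.6 J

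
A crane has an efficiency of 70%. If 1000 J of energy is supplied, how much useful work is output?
W_out = η·W_in = 0.7·1000 = 700.0 J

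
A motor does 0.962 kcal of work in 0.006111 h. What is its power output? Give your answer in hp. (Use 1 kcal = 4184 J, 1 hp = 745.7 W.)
Convert to SI: W = 4025.01 J, t = 21.9996 s
P = W/t = 4025.01/21.9996 = 182.958 W = 0.2454 hp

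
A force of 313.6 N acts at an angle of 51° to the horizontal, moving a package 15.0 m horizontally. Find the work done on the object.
W = F·d·cosθ = (313.6)(15.0)cos(51°) = 2960 J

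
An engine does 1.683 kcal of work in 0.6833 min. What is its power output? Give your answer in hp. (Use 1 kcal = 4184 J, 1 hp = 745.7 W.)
Convert to SI: W = 7041.67 J, t = 40.998 s
P = W/t = 7041.67/40.998 = 171.756 W = 0.2303 hp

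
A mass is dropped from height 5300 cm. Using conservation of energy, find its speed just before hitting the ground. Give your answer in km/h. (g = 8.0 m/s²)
Convert to SI: h = 53.0 m
mgh = ½mv² ⇒ v = √(2gh) = √(2·8.0·53.0) = 29.1204 m/s = 104.8 km/h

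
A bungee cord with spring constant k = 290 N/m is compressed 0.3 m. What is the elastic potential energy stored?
PE = ½kx² = ½(290)(0.3)² = 13.05 J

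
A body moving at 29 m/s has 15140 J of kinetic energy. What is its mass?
m = 2·KE/v² = 2·15140/(29)² = 36.0 kg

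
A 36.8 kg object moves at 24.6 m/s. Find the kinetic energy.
KE = ½mv² = ½(36.8)(24.6)² = 11130 J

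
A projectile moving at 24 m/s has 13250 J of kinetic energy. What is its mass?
m = 2·KE/v² = 2·13250/(24)² = 46.01 kg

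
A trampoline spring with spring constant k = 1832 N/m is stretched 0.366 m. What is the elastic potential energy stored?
PE = ½kx² = ½(1832)(0.366)² = 122.7 J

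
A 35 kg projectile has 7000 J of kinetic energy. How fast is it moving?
v = √(2·KE/m) = √(2·7000/35) = 20.0 m/s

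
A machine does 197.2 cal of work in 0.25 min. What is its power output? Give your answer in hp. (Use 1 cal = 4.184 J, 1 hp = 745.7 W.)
Convert to SI: W = 825.085 J, t = 15.0 s
P = W/t = 825.085/15.0 = 55.0057 W = 0.07376 hp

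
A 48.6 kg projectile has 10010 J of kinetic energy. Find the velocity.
v = √(2·KE/m) = √(2·10010/48.6) = 20.3 m/s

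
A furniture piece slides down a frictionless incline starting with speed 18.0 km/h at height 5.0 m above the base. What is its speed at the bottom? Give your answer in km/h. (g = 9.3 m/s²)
Convert to SI: v₀ = 5.0 m/s, h = 5.0 m
½mv₀² + mgh = ½mv² ⇒ v = √(v₀² + 2gh) = √(5.0² + 2·9.3·5.0) = 10.8628 m/s = 39.11 km/h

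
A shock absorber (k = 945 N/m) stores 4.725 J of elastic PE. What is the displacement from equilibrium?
x = √(2·PE/k) = √(2·4.725/945) = 0.1 m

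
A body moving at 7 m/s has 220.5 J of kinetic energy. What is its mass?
m = 2·KE/v² = 2·220.5/(7)² = 9.0 kg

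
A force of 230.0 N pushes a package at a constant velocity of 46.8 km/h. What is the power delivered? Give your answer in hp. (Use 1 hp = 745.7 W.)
Convert to SI: F = 230.0 N, v = 13.0 m/s
P = Fv = (230.0)(13.0) = 2990.0 W = 4.01 hp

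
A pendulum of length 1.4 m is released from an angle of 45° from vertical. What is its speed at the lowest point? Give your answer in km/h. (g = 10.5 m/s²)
h = L(1 − cosθ) = 1.4(1 − cos45°) = 0.410051 m
v = √(2gh) = √(2·10.5·0.410051) = 2.93446 m/s = 10.56 km/h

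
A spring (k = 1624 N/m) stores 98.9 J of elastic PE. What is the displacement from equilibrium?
x = √(2·PE/k) = √(2·98.9/1624) = 0.349 m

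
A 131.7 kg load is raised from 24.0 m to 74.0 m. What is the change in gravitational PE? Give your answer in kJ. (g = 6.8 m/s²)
ΔPE = mgΔh = (131.7)(6.8)(50.0) = 44778.0 J = 44.78 kJ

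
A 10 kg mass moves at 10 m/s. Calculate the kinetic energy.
KE = ½mv² = ½(10)(10)² = 500.0 J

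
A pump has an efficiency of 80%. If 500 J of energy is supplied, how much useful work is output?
W_out = η·W_in = 0.8·500 = 400.0 J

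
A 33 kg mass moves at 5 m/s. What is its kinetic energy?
KE = ½mv² = ½(33)(5)² = 412.5 J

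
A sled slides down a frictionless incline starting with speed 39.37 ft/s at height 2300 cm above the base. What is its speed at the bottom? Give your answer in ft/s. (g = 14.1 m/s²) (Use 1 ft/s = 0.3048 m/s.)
Convert to SI: v₀ = 12.0 m/s, h = 23.0 m
½mv₀² + mgh = ½mv² ⇒ v = √(v₀² + 2gh) = √(12.0² + 2·14.1·23.0) = 28.1531 m/s = 92.37 ft/s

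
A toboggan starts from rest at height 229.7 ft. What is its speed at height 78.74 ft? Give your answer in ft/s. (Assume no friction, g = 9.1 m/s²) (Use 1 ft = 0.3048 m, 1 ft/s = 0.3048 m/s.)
Convert to SI: h₁−h₂ = 46.0126 m
mgh₁ = mgh₂ + ½mv² ⇒ v = √(2g(h₁−h₂)) = √(2·9.1·46.0126) = 28.9384 m/s = 94.94 ft/s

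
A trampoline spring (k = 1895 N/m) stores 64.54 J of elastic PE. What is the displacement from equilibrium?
x = √(2·PE/k) = √(2·64.54/1895) = 0.261 m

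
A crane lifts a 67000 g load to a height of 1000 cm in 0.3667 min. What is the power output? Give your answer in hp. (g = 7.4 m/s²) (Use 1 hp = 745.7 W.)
Convert to SI: m = 67.0 kg, h = 10.0 m, t = 22.002 s
P = mgh/t = (67.0)(7.4)(10.0)/22.002 = 225.343 W = 0.3022 hp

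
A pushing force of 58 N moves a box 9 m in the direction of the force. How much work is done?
W = F·d = (58)(9) = 522.0 J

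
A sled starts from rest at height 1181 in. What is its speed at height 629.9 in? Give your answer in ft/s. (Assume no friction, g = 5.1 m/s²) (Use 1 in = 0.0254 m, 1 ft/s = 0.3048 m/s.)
Convert to SI: h₁−h₂ = 13.9979 m
mgh₁ = mgh₂ + ½mv² ⇒ v = √(2g(h₁−h₂)) = √(2·5.1·13.9979) = 11.949 m/s = 39.2 ft/s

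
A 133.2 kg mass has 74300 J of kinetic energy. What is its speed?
v = √(2·KE/m) = √(2·74300/133.2) = 33.4 m/s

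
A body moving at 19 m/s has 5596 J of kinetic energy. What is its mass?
m = 2·KE/v² = 2·5596/(19)² = 31.0 kg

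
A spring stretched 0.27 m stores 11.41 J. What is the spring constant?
k = 2·PE/x² = 2·11.41/(0.27)² = 313.0 N/m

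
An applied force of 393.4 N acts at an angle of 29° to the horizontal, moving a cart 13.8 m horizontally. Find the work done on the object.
W = F·d·cosθ = (393.4)(13.8)cos(29°) = 4748 J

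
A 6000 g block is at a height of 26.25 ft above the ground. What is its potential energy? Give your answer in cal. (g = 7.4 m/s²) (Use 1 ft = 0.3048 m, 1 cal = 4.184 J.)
Convert to SI: m = 6.0 kg, h = 8.001 m
PE = mgh = (6.0)(7.4)(8.001) = 355.244 J = 84.91 cal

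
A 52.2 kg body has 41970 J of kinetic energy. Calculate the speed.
v = √(2·KE/m) = √(2·41970/52.2) = 40.1 m/s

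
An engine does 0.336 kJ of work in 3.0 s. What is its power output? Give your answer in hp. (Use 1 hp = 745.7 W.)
Convert to SI: W = 336.0 J, t = 3.0 s
P = W/t = 336.0/3.0 = 112.0 W = 0.1502 hp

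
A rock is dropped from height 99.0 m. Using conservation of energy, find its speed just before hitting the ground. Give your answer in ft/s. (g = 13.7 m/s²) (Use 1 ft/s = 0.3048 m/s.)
mgh = ½mv² ⇒ v = √(2gh) = √(2·13.7·99.0) = 52.0826 m/s = 170.9 ft/s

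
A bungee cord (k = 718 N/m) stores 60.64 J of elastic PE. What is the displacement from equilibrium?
x = √(2·PE/k) = √(2·60.64/718) = 0.411 m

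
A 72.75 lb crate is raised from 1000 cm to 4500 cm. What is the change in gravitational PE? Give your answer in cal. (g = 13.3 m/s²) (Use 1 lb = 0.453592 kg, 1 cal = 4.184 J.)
Convert to SI: m = 32.9988 kg, Δh = 35.0 m
ΔPE = mgΔh = (32.9988)(13.3)(35.0) = 15360.9 J = 3671 cal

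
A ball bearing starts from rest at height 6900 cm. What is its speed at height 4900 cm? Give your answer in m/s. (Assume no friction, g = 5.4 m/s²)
Convert to SI: h₁−h₂ = 20.0 m
mgh₁ = mgh₂ + ½mv² ⇒ v = √(2g(h₁−h₂)) = √(2·5.4·20.0) = 14.7 m/s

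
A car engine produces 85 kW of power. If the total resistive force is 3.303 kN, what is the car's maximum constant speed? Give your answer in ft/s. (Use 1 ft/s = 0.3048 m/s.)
Convert to SI: F = 3303.0 N
P = Fv ⇒ v = P/F = 85000 W/3303.0 N = 25.7342 m/s = 84.43 ft/s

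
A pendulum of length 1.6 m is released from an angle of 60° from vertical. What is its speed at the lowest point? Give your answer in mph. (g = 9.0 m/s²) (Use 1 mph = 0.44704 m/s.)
h = L(1 − cosθ) = 1.6(1 − cos60°) = 0.8 m
v = √(2gh) = √(2·9.0·0.8) = 3.79473 m/s = 8.489 mph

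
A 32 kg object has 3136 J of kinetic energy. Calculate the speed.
v = √(2·KE/m) = √(2·3136/32) = 14.0 m/s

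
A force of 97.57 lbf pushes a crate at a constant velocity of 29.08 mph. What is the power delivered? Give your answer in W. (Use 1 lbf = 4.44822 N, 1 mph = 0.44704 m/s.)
Convert to SI: F = 434.013 N, v = 12.9999 m/s
P = Fv = (434.013)(12.9999) = 5642 W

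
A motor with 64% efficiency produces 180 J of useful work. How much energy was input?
W_in = W_out/η = 180/0.64 = 281.3 J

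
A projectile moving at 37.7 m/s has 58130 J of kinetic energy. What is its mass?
m = 2·KE/v² = 2·58130/(37.7)² = 81.8 kg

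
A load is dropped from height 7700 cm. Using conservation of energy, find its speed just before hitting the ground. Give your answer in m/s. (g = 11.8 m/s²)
Convert to SI: h = 77.0 m
mgh = ½mv² ⇒ v = √(2gh) = √(2·11.8·77.0) = 42.63 m/s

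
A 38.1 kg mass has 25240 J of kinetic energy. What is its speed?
v = √(2·KE/m) = √(2·25240/38.1) = 36.4 m/s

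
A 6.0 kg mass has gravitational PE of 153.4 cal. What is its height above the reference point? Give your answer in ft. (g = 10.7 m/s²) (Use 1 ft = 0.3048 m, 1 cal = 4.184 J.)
Convert to SI: m = 6.0 kg, PE = 641.826 J
h = PE/(mg) = 641.826/(6.0·10.7) = 9.99728 m = 32.8 ft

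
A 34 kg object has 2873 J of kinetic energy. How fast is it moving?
v = √(2·KE/m) = √(2·2873/34) = 13.0 m/s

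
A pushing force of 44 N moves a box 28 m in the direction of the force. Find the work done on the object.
W = F·d = (44)(28) = 1232 J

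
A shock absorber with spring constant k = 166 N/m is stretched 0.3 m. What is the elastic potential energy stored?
PE = ½kx² = ½(166)(0.3)² = 7.47 J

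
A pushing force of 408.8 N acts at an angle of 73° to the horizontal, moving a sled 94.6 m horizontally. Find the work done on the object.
W = F·d·cosθ = (408.8)(94.6)cos(73°) = 11310 J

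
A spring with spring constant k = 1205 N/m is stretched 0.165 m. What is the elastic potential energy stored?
PE = ½kx² = ½(1205)(0.165)² = 16.4 J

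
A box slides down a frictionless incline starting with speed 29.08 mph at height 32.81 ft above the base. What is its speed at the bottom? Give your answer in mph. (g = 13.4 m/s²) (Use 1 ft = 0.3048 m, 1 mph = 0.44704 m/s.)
Convert to SI: v₀ = 12.9999 m/s, h = 10.0005 m
½mv₀² + mgh = ½mv² ⇒ v = √(v₀² + 2gh) = √(12.9999² + 2·13.4·10.0005) = 20.9048 m/s = 46.76 mph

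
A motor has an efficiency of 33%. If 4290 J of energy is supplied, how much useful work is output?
W_out = η·W_in = 0.33·4290 = 1415.7 J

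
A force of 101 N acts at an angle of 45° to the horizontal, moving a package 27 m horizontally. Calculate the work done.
W = F·d·cosθ = (101)(27)cos(45°) = 1928 J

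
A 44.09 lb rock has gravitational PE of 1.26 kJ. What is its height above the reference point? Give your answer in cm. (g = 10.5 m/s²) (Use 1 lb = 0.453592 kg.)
Convert to SI: m = 19.9989 kg, PE = 1260.0 J
h = PE/(mg) = 1260.0/(19.9989·10.5) = 6.00034 m = 600.0 cm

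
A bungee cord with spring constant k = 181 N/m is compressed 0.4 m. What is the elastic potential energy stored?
PE = ½kx² = ½(181)(0.4)² = 14.48 J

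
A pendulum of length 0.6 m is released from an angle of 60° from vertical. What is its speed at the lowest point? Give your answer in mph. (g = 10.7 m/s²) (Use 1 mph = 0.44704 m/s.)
h = L(1 − cosθ) = 0.6(1 − cos60°) = 0.3 m
v = √(2gh) = √(2·10.7·0.3) = 2.53377 m/s = 5.668 mph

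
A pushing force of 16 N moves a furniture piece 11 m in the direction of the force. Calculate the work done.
W = F·d = (16)(11) = 176.0 J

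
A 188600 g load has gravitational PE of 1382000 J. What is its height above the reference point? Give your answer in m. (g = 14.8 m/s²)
Convert to SI: m = 188.6 kg, PE = 1382000 J
h = PE/(mg) = 1382000/(188.6·14.8) = 495.1 m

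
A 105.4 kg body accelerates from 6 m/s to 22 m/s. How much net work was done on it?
W = ΔKE = ½m(v₂² − v₁²) = ½(105.4)(22² − 6²) = 23609.6 J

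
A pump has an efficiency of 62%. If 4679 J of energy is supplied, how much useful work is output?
W_out = η·W_in = 0.62·4679 = 2900.98 J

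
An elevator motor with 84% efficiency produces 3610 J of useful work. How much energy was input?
W_in = W_out/η = 3610/0.84 = 4298 J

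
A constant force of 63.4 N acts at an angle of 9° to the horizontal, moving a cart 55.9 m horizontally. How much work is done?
W = F·d·cosθ = (63.4)(55.9)cos(9°) = 3500 J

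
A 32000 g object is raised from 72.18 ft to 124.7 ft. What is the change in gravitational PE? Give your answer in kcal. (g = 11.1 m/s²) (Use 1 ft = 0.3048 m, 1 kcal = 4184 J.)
Convert to SI: m = 32.0 kg, Δh = 16.0081 m
ΔPE = mgΔh = (32.0)(11.1)(16.0081) = 5686.08 J = 1.359 kcal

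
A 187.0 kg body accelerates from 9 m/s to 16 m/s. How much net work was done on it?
W = ΔKE = ½m(v₂² − v₁²) = ½(187.0)(16² − 9²) = 16362.5 J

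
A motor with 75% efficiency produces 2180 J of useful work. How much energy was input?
W_in = W_out/η = 2180/0.75 = 2907 J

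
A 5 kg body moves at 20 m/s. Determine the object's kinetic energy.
KE = ½mv² = ½(5)(20)² = 1000.0 J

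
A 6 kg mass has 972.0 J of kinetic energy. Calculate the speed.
v = √(2·KE/m) = √(2·972.0/6) = 18.0 m/s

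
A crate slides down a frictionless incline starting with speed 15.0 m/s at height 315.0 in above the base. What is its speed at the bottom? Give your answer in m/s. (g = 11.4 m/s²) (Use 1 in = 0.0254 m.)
Convert to SI: v₀ = 15.0 m/s, h = 8.001 m
½mv₀² + mgh = ½mv² ⇒ v = √(v₀² + 2gh) = √(15.0² + 2·11.4·8.001) = 20.18 m/s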